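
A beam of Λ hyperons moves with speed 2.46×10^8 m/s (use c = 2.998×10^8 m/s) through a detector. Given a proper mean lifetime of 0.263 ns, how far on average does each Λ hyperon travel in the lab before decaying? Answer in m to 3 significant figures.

d ≈ 0.113 m

β = v/c = 2.46×10^8 / 2.998×10^8 = 0.82055
γ = 1/√(1 − 0.82055²) = 1.7495
Dilated lifetime: Δt = γτ₀ = 1.7495 × 0.263 ns = 0.46013 ns
d = vΔt = 0.82055c × 0.46013 ns = 2.4600×10^8 m/s × 4.6013×10^-10 s = 0.113 m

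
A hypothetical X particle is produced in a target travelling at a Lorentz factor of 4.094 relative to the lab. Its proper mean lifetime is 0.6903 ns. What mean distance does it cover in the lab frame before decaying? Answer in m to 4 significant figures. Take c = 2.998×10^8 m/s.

d ≈ 0.8216 m

β = √(1 − 1/γ²) = √(1 − 1/4.094²) = 0.969710
Dilated lifetime: Δt = γτ₀ = 4.094 × 0.6903 ns = 2.82609 ns
d = vΔt = 0.969710c × 2.82609 ns = 2.90719×10^8 m/s × 2.82609×10^-9 s = 0.8216 m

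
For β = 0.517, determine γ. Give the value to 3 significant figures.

γ ≈ 1.17

γ = 1/√(1 − β²) = 1/√(1 − 0.517²) = 1/√(0.73271) = 1.17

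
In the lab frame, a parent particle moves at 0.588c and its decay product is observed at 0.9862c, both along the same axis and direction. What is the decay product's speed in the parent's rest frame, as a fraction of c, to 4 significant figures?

u' ≈ 0.9478c

Inverse velocity addition: u' = (u − v)/(1 − uv/c²)
= (0.9862 − 0.588)/(1 − 0.9862×0.588) = 0.3982/0.420114 = 0.9478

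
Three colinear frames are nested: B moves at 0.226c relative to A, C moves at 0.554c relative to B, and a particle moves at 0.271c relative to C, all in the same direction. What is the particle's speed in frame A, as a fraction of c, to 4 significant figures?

Compose boost 2: (0.554 + 0.226)/(1 + 0.554×0.226) = 0.7800/1.12520 = 0.693208
Compose boost 3: (0.271 + 0.693208)/(1 + 0.271×0.693208) = 0.964208/1.18786 = 0.8117

u ≈ 0.8117c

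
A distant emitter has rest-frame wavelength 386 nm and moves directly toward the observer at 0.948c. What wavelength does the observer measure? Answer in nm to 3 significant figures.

λ_obs ≈ 63.1 nm

Relativistic Doppler: λ_obs = λ_src √((1−β)/(1+β))
= 386 × √(0.052000/1.9480) = 386 × 0.16338 = 63.1 nm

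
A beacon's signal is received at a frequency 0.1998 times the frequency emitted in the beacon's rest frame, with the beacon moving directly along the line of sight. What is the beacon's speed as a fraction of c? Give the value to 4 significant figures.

f_obs/f_src = √((1−β)/(1+β)) = 0.1998  ⇒  (1−β)/(1+β) = 0.0399200
β = |1 − D²|/(1 + D²) = |1 − 0.0399200|/(1 + 0.0399200) = 0.9232

β ≈ 0.9232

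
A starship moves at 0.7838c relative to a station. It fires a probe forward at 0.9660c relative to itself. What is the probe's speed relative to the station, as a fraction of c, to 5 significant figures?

Relativistic velocity addition: u = (u' + v)/(1 + u'v/c²)
= (0.9660 + 0.7838)/(1 + 0.9660×0.7838) = 1.7498/1.757151 = 0.99582

u ≈ 0.99582c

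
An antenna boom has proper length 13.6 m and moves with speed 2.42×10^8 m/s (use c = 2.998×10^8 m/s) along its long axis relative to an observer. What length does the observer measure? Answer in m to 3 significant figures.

β = v/c = 2.42×10^8 / 2.998×10^8 = 0.80720
γ = 1/√(1 − 0.80720²) = 1.6941
Length contraction: L = L₀/γ = 13.6/1.6941 = 8.03 m

L ≈ 8.03 m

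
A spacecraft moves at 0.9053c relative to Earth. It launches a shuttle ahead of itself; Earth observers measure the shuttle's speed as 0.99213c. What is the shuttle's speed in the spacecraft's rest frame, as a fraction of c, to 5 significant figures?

u' ≈ 0.85274c

Inverse velocity addition: u' = (u − v)/(1 − uv/c²)
= (0.99213 − 0.9053)/(1 − 0.99213×0.9053) = 0.086830/0.1018247 = 0.85274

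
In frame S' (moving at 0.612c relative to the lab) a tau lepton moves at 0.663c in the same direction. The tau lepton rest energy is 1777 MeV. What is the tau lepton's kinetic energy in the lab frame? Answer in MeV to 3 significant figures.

K ≈ 2440 MeV

u_lab = (0.663 + 0.612)/(1 + 0.663×0.612) = 0.906985
γ = 1/√(1 − 0.906985²) = 2.3744
K = (γ − 1)m₀c² = (2.3744 − 1) × 1777 = 1.3744 × 1777 = 2440 MeV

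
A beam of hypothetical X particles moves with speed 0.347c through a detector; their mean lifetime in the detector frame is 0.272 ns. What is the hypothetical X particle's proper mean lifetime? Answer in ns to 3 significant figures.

γ = 1/√(1 − 0.347²) = 1.0663
Proper time: τ₀ = Δt/γ = 0.272/1.0663 = 0.255 ns

τ₀ ≈ 0.255 ns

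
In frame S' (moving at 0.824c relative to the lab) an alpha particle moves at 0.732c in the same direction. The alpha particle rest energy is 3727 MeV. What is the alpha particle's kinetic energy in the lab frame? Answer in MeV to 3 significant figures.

K ≈ 11800 MeV

u_lab = (0.732 + 0.824)/(1 + 0.732×0.824) = 0.970578
γ = 1/√(1 − 0.970578²) = 4.1531
K = (γ − 1)m₀c² = (4.1531 − 1) × 3727 = 3.1531 × 3727 = 11800 MeV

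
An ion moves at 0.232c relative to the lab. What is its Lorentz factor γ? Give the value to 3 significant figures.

γ = 1/√(1 − β²) = 1/√(1 − 0.232²) = 1/√(0.94618) = 1.03

γ ≈ 1.03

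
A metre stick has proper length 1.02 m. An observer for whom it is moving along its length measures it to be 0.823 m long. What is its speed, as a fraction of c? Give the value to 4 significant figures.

γ = L₀/L = 1.02/0.823 = 1.23937
β = √(1 − 1/γ²) = 0.5907

β ≈ 0.5907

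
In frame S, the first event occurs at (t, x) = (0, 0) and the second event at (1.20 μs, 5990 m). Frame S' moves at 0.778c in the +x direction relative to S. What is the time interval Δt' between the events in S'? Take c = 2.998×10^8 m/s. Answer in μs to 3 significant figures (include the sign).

Δt' ≈ -22.8 μs

γ = 1/√(1 − 0.778²) = 1.5917
Δt' = γ(Δt − vΔx/c²) = 1.5917 × (1.20 μs − 0.778×5990 m / (2.998×10^8 m/s))
= 1.5917 × (-14.344 μs) = -22.8 μs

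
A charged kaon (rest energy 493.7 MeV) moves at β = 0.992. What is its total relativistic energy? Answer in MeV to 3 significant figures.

E ≈ 3910 MeV

γ = 1/√(1 − 0.992²) = 7.9216
E = γm₀c² = 7.9216 × 493.7 MeV = 3910 MeV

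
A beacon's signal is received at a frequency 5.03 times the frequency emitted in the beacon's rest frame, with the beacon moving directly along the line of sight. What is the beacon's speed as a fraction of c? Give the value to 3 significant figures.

f_obs/f_src = √((1+β)/(1−β)) = 5.03  ⇒  (1+β)/(1−β) = 25.301
β = |1 − D²|/(1 + D²) = |1 − 25.301|/(1 + 25.301) = 0.924

β ≈ 0.924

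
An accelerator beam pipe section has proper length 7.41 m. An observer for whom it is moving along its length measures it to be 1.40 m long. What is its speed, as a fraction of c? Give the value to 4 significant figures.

γ = L₀/L = 7.41/1.40 = 5.29286
β = √(1 − 1/γ²) = 0.9820

β ≈ 0.9820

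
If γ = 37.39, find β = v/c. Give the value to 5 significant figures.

β ≈ 0.99964

β = √(1 − 1/γ²) = √(1 − 1/37.39²) = √(0.9992847) = 0.99964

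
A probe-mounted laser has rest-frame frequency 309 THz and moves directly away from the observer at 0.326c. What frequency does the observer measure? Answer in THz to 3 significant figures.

f_obs ≈ 220 THz

Relativistic Doppler: f_obs = f_src √((1−β)/(1+β))
= 309 × √(0.67400/1.3260) = 309 × 0.71295 = 220 THz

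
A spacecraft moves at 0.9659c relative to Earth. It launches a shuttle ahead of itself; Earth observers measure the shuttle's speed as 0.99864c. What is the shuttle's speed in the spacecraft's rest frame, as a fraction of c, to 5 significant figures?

u' ≈ 0.92450c

Inverse velocity addition: u' = (u − v)/(1 − uv/c²)
= (0.99864 − 0.9659)/(1 − 0.99864×0.9659) = 0.032740/0.03541362 = 0.92450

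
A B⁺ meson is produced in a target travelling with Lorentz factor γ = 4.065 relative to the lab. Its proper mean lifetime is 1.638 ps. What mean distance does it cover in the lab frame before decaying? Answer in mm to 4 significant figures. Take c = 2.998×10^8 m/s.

β = √(1 − 1/γ²) = √(1 − 1/4.065²) = 0.969269
Dilated lifetime: Δt = γτ₀ = 4.065 × 1.638 ps = 6.65847 ps
d = vΔt = 0.969269c × 6.65847 ps = 2.90587×10^8 m/s × 6.65847×10^-12 s = 1.935 mm

d ≈ 1.935 mm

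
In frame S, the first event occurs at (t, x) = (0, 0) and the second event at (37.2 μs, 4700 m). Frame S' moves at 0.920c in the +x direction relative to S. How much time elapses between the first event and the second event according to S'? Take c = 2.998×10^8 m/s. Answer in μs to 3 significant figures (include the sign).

γ = 1/√(1 − 0.920²) = 2.5516
Δt' = γ(Δt − vΔx/c²) = 2.5516 × (37.2 μs − 0.920×4700 m / (2.998×10^8 m/s))
= 2.5516 × (22.777 μs) = 58.1 μs

Δt' ≈ 58.1 μs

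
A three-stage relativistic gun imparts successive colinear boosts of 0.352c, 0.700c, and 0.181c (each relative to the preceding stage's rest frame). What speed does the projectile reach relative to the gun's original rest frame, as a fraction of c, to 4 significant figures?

u ≈ 0.8892c

Compose boost 2: (0.700 + 0.352)/(1 + 0.700×0.352) = 1.052/1.24640 = 0.844031
Compose boost 3: (0.181 + 0.844031)/(1 + 0.181×0.844031) = 1.02503/1.15277 = 0.8892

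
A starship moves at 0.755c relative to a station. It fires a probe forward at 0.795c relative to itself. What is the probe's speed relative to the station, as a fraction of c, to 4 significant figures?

Relativistic velocity addition: u = (u' + v)/(1 + u'v/c²)
= (0.795 + 0.755)/(1 + 0.795×0.755) = 1.550/1.60023 = 0.9686

u ≈ 0.9686c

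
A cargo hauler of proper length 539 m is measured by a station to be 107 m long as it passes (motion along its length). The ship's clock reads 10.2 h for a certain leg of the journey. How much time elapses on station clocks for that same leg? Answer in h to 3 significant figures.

Δt ≈ 51.4 h

Length contraction ⇒ γ = L₀/L = 539/107 = 5.0374
Time dilation: Δt = γτ₀ = 5.0374 × 10.2 h = 51.4 h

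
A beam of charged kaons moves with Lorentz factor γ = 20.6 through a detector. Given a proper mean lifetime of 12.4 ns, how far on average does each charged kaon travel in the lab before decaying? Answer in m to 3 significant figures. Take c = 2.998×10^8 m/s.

d ≈ 76.5 m

β = √(1 − 1/γ²) = √(1 − 1/20.6²) = 0.99882
Dilated lifetime: Δt = γτ₀ = 20.6 × 12.4 ns = 255.44 ns
d = vΔt = 0.99882c × 255.44 ns = 2.9945×10^8 m/s × 2.5544×10^-7 s = 76.5 m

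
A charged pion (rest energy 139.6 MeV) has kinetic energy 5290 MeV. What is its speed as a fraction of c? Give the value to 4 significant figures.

β ≈ 0.9997

γ = 1 + K/(m₀c²) = 1 + 5290/139.6 = 38.8940
β = √(1 − 1/γ²) = 0.9997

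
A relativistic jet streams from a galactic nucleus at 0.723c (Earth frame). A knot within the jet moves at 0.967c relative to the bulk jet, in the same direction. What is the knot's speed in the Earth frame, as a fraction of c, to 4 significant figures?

u ≈ 0.9946c

Relativistic velocity addition: u = (u' + v)/(1 + u'v/c²)
= (0.967 + 0.723)/(1 + 0.967×0.723) = 1.690/1.69914 = 0.9946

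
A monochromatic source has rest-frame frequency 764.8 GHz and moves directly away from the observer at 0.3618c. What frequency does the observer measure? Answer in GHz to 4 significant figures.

f_obs ≈ 523.6 GHz

Relativistic Doppler: f_obs = f_src √((1−β)/(1+β))
= 764.8 × √(0.638200/1.36180) = 764.8 × 0.684576 = 523.6 GHz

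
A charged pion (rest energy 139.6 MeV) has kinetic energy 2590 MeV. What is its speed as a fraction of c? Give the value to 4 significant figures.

β ≈ 0.9987

γ = 1 + K/(m₀c²) = 1 + 2590/139.6 = 19.5530
β = √(1 − 1/γ²) = 0.9987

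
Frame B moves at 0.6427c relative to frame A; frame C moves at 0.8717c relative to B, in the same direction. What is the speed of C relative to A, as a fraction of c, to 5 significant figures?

Compose boost 2: (0.8717 + 0.6427)/(1 + 0.8717×0.6427) = 1.5144/1.560242 = 0.97062

u ≈ 0.97062c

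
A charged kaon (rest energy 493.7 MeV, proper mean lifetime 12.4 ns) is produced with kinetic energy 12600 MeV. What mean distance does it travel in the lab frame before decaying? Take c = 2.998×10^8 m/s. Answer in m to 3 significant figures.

γ = 1 + K/(m₀c²) = 1 + 12600/493.7 = 26.522
β = √(1 − 1/γ²) = 0.99929
Dilated lifetime: γτ₀ = 26.522 × 12.4 ns = 328.87 ns
d = βc·γτ₀ = 0.99929 × (2.998×10^8 m/s) × 3.2887×10^-7 s = 98.5 m

d ≈ 98.5 m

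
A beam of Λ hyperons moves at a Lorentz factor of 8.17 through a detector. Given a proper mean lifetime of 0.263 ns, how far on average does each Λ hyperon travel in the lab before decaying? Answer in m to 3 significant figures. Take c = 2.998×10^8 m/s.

β = √(1 − 1/γ²) = √(1 − 1/8.17²) = 0.99248
Dilated lifetime: Δt = γτ₀ = 8.17 × 0.263 ns = 2.1487 ns
d = vΔt = 0.99248c × 2.1487 ns = 2.9755×10^8 m/s × 2.1487×10^-9 s = 0.639 m

d ≈ 0.639 m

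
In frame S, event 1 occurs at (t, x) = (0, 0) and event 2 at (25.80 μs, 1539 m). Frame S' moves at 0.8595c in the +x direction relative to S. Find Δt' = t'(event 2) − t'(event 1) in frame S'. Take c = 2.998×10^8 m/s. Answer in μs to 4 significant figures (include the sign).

Δt' ≈ 41.84 μs

γ = 1/√(1 − 0.8595²) = 1.95643
Δt' = γ(Δt − vΔx/c²) = 1.95643 × (25.80 μs − 0.8595×1539 m / (2.998×10^8 m/s))
= 1.95643 × (21.3878 μs) = 41.84 μs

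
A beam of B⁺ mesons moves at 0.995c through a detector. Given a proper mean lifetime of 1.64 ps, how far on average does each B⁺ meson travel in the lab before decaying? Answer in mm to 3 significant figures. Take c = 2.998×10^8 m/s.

d ≈ 4.90 mm

γ = 1/√(1 − 0.995²) = 10.013
Dilated lifetime: Δt = γτ₀ = 10.013 × 1.64 ps = 16.421 ps
d = vΔt = 0.995c × 16.421 ps = 2.9830×10^8 m/s × 1.6421×10^-11 s = 4.90 mm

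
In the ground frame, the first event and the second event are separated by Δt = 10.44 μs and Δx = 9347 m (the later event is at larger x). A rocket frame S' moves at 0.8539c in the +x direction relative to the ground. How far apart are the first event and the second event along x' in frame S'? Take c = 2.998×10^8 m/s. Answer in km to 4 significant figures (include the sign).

Δx' ≈ 12.82 km

γ = 1/√(1 − 0.8539²) = 1.92146
Δx' = γ(Δx − vΔt) = 1.92146 × (9347 m − 0.8539×(2.998×10^8 m/s)×10.44×10^-6 s)
= 1.92146 × (6674.37 m) = 12.82 km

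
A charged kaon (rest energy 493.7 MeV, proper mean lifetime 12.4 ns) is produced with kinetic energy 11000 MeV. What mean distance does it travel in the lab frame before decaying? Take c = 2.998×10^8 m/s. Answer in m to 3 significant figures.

d ≈ 86.5 m

γ = 1 + K/(m₀c²) = 1 + 11000/493.7 = 23.281
β = √(1 − 1/γ²) = 0.99908
Dilated lifetime: γτ₀ = 23.281 × 12.4 ns = 288.68 ns
d = βc·γτ₀ = 0.99908 × (2.998×10^8 m/s) × 2.8868×10^-7 s = 86.5 m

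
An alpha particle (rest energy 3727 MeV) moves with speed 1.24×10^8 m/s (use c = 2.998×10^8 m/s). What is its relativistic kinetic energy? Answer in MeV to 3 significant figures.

K ≈ 367 MeV

β = v/c = 1.24×10^8 / 2.998×10^8 = 0.41361
γ = 1/√(1 − 0.41361²) = 1.0984
K = (γ − 1)m₀c² = (1.0984 − 1) × 3727 MeV = 0.098352 × 3727 MeV = 367 MeV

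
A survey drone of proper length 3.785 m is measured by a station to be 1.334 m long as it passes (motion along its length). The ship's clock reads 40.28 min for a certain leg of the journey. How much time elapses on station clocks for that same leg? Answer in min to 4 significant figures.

Length contraction ⇒ γ = L₀/L = 3.785/1.334 = 2.83733
Time dilation: Δt = γτ₀ = 2.83733 × 40.28 min = 114.3 min

Δt ≈ 114.3 min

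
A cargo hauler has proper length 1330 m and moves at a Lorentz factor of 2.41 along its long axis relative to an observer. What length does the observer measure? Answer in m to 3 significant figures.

L ≈ 552 m

γ = 2.41 (given)
Length contraction: L = L₀/γ = 1330/2.41 = 552 m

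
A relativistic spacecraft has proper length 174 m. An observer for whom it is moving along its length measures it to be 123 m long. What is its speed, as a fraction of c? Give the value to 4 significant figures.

γ = L₀/L = 174/123 = 1.41463
β = √(1 − 1/γ²) = 0.7073

β ≈ 0.7073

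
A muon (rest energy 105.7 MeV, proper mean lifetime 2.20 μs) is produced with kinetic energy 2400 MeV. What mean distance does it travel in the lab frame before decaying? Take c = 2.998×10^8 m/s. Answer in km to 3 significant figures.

d ≈ 15.6 km

γ = 1 + K/(m₀c²) = 1 + 2400/105.7 = 23.706
β = √(1 − 1/γ²) = 0.99911
Dilated lifetime: γτ₀ = 23.706 × 2.20 μs = 52.153 μs
d = βc·γτ₀ = 0.99911 × (2.998×10^8 m/s) × 5.2153×10^-5 s = 15.6 km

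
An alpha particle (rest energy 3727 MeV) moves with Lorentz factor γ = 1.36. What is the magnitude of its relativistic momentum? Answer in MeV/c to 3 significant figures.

p ≈ 3440 MeV/c

β = √(1 − 1/γ²) = √(1 − 1/1.36²) = 0.67775
p = γβm₀c = 1.36 × 0.67775 × 3727 MeV/c = 3440 MeV/c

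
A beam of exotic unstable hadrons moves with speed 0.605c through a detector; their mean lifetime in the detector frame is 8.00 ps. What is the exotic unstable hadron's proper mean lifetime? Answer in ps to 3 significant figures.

γ = 1/√(1 − 0.605²) = 1.2559
Proper time: τ₀ = Δt/γ = 8.00/1.2559 = 6.37 ps

τ₀ ≈ 6.37 ps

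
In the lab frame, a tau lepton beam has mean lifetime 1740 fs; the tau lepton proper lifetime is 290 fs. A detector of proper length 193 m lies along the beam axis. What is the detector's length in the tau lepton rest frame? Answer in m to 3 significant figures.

L ≈ 32.2 m

Time dilation ⇒ γ = Δt/τ₀ = 1740/290 = 6.0000
Length contraction: L = L₀/γ = 193/6.0000 = 32.2 m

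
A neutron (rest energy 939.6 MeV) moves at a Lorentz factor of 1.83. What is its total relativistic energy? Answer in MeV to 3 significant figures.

E ≈ 1720 MeV

γ = 1.83 (given)
E = γm₀c² = 1.83 × 939.6 MeV = 1720 MeV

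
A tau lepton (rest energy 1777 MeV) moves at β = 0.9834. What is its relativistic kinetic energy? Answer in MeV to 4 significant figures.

K ≈ 8016 MeV

γ = 1/√(1 − 0.9834²) = 5.51113
K = (γ − 1)m₀c² = (5.51113 − 1) × 1777 MeV = 4.51113 × 1777 MeV = 8016 MeV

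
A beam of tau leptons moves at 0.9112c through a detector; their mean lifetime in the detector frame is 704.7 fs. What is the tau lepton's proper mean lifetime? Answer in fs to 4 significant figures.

τ₀ ≈ 290.3 fs

γ = 1/√(1 − 0.9112²) = 2.42739
Proper time: τ₀ = Δt/γ = 704.7/2.42739 = 290.3 fs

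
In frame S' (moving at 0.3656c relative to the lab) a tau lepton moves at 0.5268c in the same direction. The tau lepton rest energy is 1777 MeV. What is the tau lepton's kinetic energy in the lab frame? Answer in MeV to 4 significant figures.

u_lab = (0.5268 + 0.3656)/(1 + 0.5268×0.3656) = 0.7482823
γ = 1/√(1 − 0.7482823²) = 1.50743
K = (γ − 1)m₀c² = (1.50743 − 1) × 1777 = 0.507431 × 1777 = 901.7 MeV

K ≈ 901.7 MeV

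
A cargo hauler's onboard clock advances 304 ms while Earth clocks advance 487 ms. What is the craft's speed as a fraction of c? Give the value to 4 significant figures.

β ≈ 0.7812

γ = Δt/τ₀ = 487/304 = 1.60197
β = √(1 − 1/γ²) = √(1 − 1/1.60197²) = 0.7812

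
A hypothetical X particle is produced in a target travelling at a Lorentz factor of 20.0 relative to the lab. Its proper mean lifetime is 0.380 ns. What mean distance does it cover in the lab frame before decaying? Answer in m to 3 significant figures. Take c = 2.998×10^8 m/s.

d ≈ 2.28 m

β = √(1 − 1/γ²) = √(1 − 1/20.0²) = 0.99875
Dilated lifetime: Δt = γτ₀ = 20.0 × 0.380 ns = 7.6000 ns
d = vΔt = 0.99875c × 7.6000 ns = 2.9943×10^8 m/s × 7.6000×10^-9 s = 2.28 m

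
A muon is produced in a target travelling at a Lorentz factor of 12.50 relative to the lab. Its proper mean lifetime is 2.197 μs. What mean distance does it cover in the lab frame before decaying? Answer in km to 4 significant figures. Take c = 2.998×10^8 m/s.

β = √(1 − 1/γ²) = √(1 − 1/12.50²) = 0.996795
Dilated lifetime: Δt = γτ₀ = 12.50 × 2.197 μs = 27.4625 μs
d = vΔt = 0.996795c × 27.4625 μs = 2.98839×10^8 m/s × 2.74625×10^-5 s = 8.207 km

d ≈ 8.207 km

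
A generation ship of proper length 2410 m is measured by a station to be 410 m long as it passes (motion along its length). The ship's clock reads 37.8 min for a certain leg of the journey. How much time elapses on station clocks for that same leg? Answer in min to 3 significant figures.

Δt ≈ 222 min

Length contraction ⇒ γ = L₀/L = 2410/410 = 5.8780
Time dilation: Δt = γτ₀ = 5.8780 × 37.8 min = 222 min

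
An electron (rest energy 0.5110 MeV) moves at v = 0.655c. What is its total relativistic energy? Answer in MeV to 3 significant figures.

γ = 1/√(1 − 0.655²) = 1.3234
E = γm₀c² = 1.3234 × 0.5110 MeV = 0.676 MeV

E ≈ 0.676 MeV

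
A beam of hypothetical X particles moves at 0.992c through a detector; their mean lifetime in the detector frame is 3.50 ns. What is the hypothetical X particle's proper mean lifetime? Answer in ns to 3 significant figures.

γ = 1/√(1 − 0.992²) = 7.9216
Proper time: τ₀ = Δt/γ = 3.50/7.9216 = 0.442 ns

τ₀ ≈ 0.442 ns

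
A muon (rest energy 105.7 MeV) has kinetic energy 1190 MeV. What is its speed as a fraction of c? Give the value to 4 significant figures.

γ = 1 + K/(m₀c²) = 1 + 1190/105.7 = 12.2583
β = √(1 − 1/γ²) = 0.9967

β ≈ 0.9967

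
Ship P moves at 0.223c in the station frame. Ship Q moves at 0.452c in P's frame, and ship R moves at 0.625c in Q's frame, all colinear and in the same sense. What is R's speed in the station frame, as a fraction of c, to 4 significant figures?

u ≈ 0.8951c

Compose boost 2: (0.452 + 0.223)/(1 + 0.452×0.223) = 0.6750/1.10080 = 0.613193
Compose boost 3: (0.625 + 0.613193)/(1 + 0.625×0.613193) = 1.23819/1.38325 = 0.8951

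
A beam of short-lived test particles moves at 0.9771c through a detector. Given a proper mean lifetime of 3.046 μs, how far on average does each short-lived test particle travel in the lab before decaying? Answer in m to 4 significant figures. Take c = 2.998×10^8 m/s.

d ≈ 4193 m

γ = 1/√(1 − 0.9771²) = 4.69968
Dilated lifetime: Δt = γτ₀ = 4.69968 × 3.046 μs = 14.3152 μs
d = vΔt = 0.9771c × 14.3152 μs = 2.92935×10^8 m/s × 1.43152×10^-5 s = 4193 m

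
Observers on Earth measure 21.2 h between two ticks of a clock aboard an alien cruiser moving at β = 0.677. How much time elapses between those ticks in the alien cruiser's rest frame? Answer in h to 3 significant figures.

γ = 1/√(1 − 0.677²) = 1.3587
Proper time: τ₀ = Δt/γ = 21.2/1.3587 = 15.6 h

τ₀ ≈ 15.6 h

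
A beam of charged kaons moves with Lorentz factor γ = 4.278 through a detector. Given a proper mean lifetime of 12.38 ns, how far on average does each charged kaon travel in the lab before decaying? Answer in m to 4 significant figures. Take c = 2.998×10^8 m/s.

d ≈ 15.44 m

β = √(1 − 1/γ²) = √(1 − 1/4.278²) = 0.972296
Dilated lifetime: Δt = γτ₀ = 4.278 × 12.38 ns = 52.9616 ns
d = vΔt = 0.972296c × 52.9616 ns = 2.91494×10^8 m/s × 5.29616×10^-8 s = 15.44 m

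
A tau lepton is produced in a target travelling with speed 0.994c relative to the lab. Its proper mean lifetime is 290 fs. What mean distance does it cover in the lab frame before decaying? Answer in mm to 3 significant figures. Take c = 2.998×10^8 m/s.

d ≈ 0.790 mm

γ = 1/√(1 − 0.994²) = 9.1424
Dilated lifetime: Δt = γτ₀ = 9.1424 × 290 fs = 2651.3 fs
d = vΔt = 0.994c × 2651.3 fs = 2.9800×10^8 m/s × 2.6513×10^-12 s = 0.790 mm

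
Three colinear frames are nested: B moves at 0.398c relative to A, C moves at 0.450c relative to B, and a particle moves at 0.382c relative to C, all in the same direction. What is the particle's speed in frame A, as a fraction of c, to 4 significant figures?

u ≈ 0.8639c

Compose boost 2: (0.450 + 0.398)/(1 + 0.450×0.398) = 0.8480/1.17910 = 0.719193
Compose boost 3: (0.382 + 0.719193)/(1 + 0.382×0.719193) = 1.10119/1.27473 = 0.8639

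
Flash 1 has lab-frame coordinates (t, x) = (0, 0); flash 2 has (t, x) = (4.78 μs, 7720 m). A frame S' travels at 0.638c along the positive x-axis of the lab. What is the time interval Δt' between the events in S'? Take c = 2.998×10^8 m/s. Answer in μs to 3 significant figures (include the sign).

γ = 1/√(1 − 0.638²) = 1.2986
Δt' = γ(Δt − vΔx/c²) = 1.2986 × (4.78 μs − 0.638×7720 m / (2.998×10^8 m/s))
= 1.2986 × (-11.649 μs) = -15.1 μs

Δt' ≈ -15.1 μs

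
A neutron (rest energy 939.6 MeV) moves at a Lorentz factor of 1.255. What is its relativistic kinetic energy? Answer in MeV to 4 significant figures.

γ = 1.255 (given)
K = (γ − 1)m₀c² = (1.255 − 1) × 939.6 MeV = 0.255000 × 939.6 MeV = 239.6 MeV

K ≈ 239.6 MeV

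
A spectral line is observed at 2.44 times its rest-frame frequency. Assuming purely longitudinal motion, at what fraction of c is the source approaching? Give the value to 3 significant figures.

β ≈ 0.712

f_obs/f_src = √((1+β)/(1−β)) = 2.44  ⇒  (1+β)/(1−β) = 5.9536
β = |1 − D²|/(1 + D²) = |1 − 5.9536|/(1 + 5.9536) = 0.712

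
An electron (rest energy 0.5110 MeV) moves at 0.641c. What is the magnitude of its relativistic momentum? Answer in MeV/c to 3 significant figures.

γ = 1/√(1 − 0.641²) = 1.3029
p = γβm₀c = 1.3029 × 0.641 × 0.5110 MeV/c = 0.427 MeV/c

p ≈ 0.427 MeV/c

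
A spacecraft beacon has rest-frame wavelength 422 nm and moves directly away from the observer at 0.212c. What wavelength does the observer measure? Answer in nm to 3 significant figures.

Relativistic Doppler: λ_obs = λ_src √((1+β)/(1−β))
= 422 × √(1.2120/0.78800) = 422 × 1.2402 = 523 nm

λ_obs ≈ 523 nm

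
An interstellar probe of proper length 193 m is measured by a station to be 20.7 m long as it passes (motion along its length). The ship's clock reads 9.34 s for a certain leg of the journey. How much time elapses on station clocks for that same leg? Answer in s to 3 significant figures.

Length contraction ⇒ γ = L₀/L = 193/20.7 = 9.3237
Time dilation: Δt = γτ₀ = 9.3237 × 9.34 s = 87.1 s

Δt ≈ 87.1 s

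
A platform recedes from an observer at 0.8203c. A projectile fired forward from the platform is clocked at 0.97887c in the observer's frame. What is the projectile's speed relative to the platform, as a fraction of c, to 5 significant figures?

u' ≈ 0.80479c

Inverse velocity addition: u' = (u − v)/(1 − uv/c²)
= (0.97887 − 0.8203)/(1 − 0.97887×0.8203) = 0.15857/0.1970329 = 0.80479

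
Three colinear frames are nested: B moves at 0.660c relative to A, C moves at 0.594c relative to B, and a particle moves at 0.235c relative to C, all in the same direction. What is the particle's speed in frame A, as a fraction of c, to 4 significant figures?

u ≈ 0.9374c

Compose boost 2: (0.594 + 0.660)/(1 + 0.594×0.660) = 1.254/1.39204 = 0.900836
Compose boost 3: (0.235 + 0.900836)/(1 + 0.235×0.900836) = 1.13584/1.21170 = 0.9374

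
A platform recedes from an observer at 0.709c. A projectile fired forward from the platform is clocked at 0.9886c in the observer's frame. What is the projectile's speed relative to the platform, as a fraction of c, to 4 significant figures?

u' ≈ 0.9349c

Inverse velocity addition: u' = (u − v)/(1 − uv/c²)
= (0.9886 − 0.709)/(1 − 0.9886×0.709) = 0.2796/0.299083 = 0.9349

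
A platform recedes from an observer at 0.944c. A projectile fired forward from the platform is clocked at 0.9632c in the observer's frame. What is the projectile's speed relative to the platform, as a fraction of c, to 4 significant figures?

u' ≈ 0.2116c

Inverse velocity addition: u' = (u − v)/(1 − uv/c²)
= (0.9632 − 0.944)/(1 − 0.9632×0.944) = 0.01920/0.0907392 = 0.2116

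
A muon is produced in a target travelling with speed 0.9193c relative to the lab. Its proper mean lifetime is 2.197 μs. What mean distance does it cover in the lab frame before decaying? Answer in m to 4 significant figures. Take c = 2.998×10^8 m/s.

γ = 1/√(1 − 0.9193²) = 2.54092
Dilated lifetime: Δt = γτ₀ = 2.54092 × 2.197 μs = 5.58241 μs
d = vΔt = 0.9193c × 5.58241 μs = 2.75606×10^8 m/s × 5.58241×10^-6 s = 1539 m

d ≈ 1539 m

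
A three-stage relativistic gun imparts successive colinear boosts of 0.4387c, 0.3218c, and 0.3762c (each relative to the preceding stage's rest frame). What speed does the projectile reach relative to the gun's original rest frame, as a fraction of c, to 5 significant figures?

Compose boost 2: (0.3218 + 0.4387)/(1 + 0.3218×0.4387) = 0.76050/1.141174 = 0.6664192
Compose boost 3: (0.3762 + 0.6664192)/(1 + 0.3762×0.6664192) = 1.042619/1.250707 = 0.83362

u ≈ 0.83362c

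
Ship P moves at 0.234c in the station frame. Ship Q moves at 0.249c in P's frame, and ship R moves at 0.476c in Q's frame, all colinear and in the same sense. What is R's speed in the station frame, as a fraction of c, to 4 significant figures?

u ≈ 0.7660c

Compose boost 2: (0.249 + 0.234)/(1 + 0.249×0.234) = 0.4830/1.05827 = 0.456407
Compose boost 3: (0.476 + 0.456407)/(1 + 0.476×0.456407) = 0.932407/1.21725 = 0.7660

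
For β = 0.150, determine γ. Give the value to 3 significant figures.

γ = 1/√(1 − β²) = 1/√(1 − 0.150²) = 1/√(0.97750) = 1.01

γ ≈ 1.01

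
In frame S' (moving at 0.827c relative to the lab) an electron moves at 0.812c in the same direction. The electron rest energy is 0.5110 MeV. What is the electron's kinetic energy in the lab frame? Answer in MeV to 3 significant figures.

u_lab = (0.812 + 0.827)/(1 + 0.812×0.827) = 0.980542
γ = 1/√(1 − 0.980542²) = 5.0940
K = (γ − 1)m₀c² = (5.0940 − 1) × 0.5110 = 4.0940 × 0.5110 = 2.09 MeV

K ≈ 2.09 MeV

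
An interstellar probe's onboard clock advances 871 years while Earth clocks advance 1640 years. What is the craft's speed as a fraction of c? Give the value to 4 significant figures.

γ = Δt/τ₀ = 1640/871 = 1.88289
β = √(1 − 1/γ²) = √(1 − 1/1.88289²) = 0.8473

β ≈ 0.8473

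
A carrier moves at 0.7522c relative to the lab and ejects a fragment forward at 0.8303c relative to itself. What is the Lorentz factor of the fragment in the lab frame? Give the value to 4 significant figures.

u_lab = (0.8303 + 0.7522)/(1 + 0.8303×0.7522) = 1.5825/1.624552 = 0.9741149
γ = 1/√(1 − 0.9741149²) = 4.424

γ ≈ 4.424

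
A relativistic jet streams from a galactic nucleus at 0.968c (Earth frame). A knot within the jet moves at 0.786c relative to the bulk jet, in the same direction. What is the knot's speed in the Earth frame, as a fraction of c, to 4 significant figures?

Relativistic velocity addition: u = (u' + v)/(1 + u'v/c²)
= (0.786 + 0.968)/(1 + 0.786×0.968) = 1.754/1.76085 = 0.9961

u ≈ 0.9961c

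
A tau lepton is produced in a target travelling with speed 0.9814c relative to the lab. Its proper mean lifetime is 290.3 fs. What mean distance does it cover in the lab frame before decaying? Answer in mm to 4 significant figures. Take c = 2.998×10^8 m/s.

γ = 1/√(1 − 0.9814²) = 5.20904
Dilated lifetime: Δt = γτ₀ = 5.20904 × 290.3 fs = 1512.18 fs
d = vΔt = 0.9814c × 1512.18 fs = 2.94224×10^8 m/s × 1.51218×10^-12 s = 0.4449 mm

d ≈ 0.4449 mm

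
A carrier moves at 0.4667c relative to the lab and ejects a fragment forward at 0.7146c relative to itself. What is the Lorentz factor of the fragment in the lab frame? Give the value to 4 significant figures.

u_lab = (0.7146 + 0.4667)/(1 + 0.7146×0.4667) = 1.1813/1.333504 = 0.8858617
γ = 1/√(1 − 0.8858617²) = 2.155

γ ≈ 2.155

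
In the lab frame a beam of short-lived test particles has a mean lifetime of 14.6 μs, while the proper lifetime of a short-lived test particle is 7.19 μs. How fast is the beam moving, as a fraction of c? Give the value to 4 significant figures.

γ = Δt/τ₀ = 14.6/7.19 = 2.03060
β = √(1 − 1/γ²) = √(1 − 1/2.03060²) = 0.8703

β ≈ 0.8703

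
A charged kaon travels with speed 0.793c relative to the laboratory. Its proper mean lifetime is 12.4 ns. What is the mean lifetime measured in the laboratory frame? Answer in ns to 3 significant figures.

Δt ≈ 20.4 ns

γ = 1/√(1 − 0.793²) = 1.6414
Time dilation: Δt = γτ₀ = 1.6414 × 12.4 ns = 20.4 ns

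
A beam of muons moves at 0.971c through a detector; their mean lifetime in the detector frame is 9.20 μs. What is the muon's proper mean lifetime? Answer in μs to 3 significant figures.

τ₀ ≈ 2.20 μs

γ = 1/√(1 − 0.971²) = 4.1827
Proper time: τ₀ = Δt/γ = 9.20/4.1827 = 2.20 μs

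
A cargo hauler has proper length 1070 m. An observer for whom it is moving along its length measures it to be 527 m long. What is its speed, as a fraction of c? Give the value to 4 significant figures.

γ = L₀/L = 1070/527 = 2.03036
β = √(1 − 1/γ²) = 0.8703

β ≈ 0.8703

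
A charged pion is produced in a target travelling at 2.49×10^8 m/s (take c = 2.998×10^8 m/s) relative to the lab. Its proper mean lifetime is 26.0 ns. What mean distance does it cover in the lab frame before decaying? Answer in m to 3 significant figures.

d ≈ 11.6 m

β = v/c = 2.49×10^8 / 2.998×10^8 = 0.83055
γ = 1/√(1 − 0.83055²) = 1.7955
Dilated lifetime: Δt = γτ₀ = 1.7955 × 26.0 ns = 46.684 ns
d = vΔt = 0.83055c × 46.684 ns = 2.4900×10^8 m/s × 4.6684×10^-8 s = 11.6 m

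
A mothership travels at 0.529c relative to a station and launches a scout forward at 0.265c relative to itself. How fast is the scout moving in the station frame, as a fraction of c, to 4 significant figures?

u ≈ 0.6964c

Compose boost 2: (0.265 + 0.529)/(1 + 0.265×0.529) = 0.7940/1.14019 = 0.6964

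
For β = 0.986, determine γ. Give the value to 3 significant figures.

γ = 1/√(1 − β²) = 1/√(1 − 0.986²) = 1/√(0.027804) = 6.00

γ ≈ 6.00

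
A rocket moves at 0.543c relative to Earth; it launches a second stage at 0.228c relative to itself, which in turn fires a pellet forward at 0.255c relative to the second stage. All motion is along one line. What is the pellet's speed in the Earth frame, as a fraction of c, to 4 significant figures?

Compose boost 2: (0.228 + 0.543)/(1 + 0.228×0.543) = 0.7710/1.12380 = 0.686063
Compose boost 3: (0.255 + 0.686063)/(1 + 0.255×0.686063) = 0.941063/1.17495 = 0.8009

u ≈ 0.8009c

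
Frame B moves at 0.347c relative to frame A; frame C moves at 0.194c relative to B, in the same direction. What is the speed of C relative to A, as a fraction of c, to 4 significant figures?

u ≈ 0.5069c

Compose boost 2: (0.194 + 0.347)/(1 + 0.194×0.347) = 0.5410/1.06732 = 0.5069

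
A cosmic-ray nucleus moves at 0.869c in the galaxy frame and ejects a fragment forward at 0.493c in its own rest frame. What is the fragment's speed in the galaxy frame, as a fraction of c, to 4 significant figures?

Compose boost 2: (0.493 + 0.869)/(1 + 0.493×0.869) = 1.362/1.42842 = 0.9535

u ≈ 0.9535c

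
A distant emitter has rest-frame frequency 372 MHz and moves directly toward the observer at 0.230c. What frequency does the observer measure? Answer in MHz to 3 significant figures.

f_obs ≈ 470 MHz

Relativistic Doppler: f_obs = f_src √((1+β)/(1−β))
= 372 × √(1.2300/0.77000) = 372 × 1.2639 = 470 MHz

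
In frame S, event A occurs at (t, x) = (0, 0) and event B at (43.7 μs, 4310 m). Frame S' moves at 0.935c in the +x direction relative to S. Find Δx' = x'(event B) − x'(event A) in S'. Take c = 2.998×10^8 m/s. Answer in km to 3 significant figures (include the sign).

γ = 1/√(1 − 0.935²) = 2.8197
Δx' = γ(Δx − vΔt) = 2.8197 × (4310 m − 0.935×(2.998×10^8 m/s)×43.7×10^-6 s)
= 2.8197 × (-7939.7 m) = -22.4 km

Δx' ≈ -22.4 km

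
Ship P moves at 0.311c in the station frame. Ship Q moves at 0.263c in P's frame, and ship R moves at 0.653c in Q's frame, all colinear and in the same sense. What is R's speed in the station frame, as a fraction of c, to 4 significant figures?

Compose boost 2: (0.263 + 0.311)/(1 + 0.263×0.311) = 0.5740/1.08179 = 0.530601
Compose boost 3: (0.653 + 0.530601)/(1 + 0.653×0.530601) = 1.18360/1.34648 = 0.8790

u ≈ 0.8790c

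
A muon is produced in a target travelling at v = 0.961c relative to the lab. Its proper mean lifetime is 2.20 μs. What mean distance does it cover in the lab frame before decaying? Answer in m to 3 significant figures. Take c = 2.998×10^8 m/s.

d ≈ 2290 m

γ = 1/√(1 − 0.961²) = 3.6160
Dilated lifetime: Δt = γτ₀ = 3.6160 × 2.20 μs = 7.9552 μs
d = vΔt = 0.961c × 7.9552 μs = 2.8811×10^8 m/s × 7.9552×10^-6 s = 2290 m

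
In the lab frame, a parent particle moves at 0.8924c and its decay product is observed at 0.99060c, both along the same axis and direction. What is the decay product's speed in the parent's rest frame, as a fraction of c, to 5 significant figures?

u' ≈ 0.84664c

Inverse velocity addition: u' = (u − v)/(1 − uv/c²)
= (0.99060 − 0.8924)/(1 − 0.99060×0.8924) = 0.098200/0.1159886 = 0.84664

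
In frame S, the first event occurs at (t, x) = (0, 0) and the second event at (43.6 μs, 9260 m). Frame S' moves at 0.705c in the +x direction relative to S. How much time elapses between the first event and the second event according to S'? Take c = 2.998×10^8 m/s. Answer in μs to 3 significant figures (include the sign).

Δt' ≈ 30.8 μs

γ = 1/√(1 − 0.705²) = 1.4100
Δt' = γ(Δt − vΔx/c²) = 1.4100 × (43.6 μs − 0.705×9260 m / (2.998×10^8 m/s))
= 1.4100 × (21.824 μs) = 30.8 μs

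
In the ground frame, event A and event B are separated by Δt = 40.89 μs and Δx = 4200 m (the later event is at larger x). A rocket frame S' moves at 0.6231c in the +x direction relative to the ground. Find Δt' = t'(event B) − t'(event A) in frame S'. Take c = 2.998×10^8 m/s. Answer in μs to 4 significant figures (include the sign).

Δt' ≈ 41.12 μs

γ = 1/√(1 − 0.6231²) = 1.27854
Δt' = γ(Δt − vΔx/c²) = 1.27854 × (40.89 μs − 0.6231×4200 m / (2.998×10^8 m/s))
= 1.27854 × (32.1608 μs) = 41.12 μs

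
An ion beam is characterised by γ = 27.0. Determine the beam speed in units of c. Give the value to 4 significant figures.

β = √(1 − 1/γ²) = √(1 − 1/27.0²) = √(0.998628) = 0.9993

β ≈ 0.9993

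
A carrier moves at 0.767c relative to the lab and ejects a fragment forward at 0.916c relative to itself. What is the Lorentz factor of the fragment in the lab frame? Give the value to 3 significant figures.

u_lab = (0.916 + 0.767)/(1 + 0.916×0.767) = 1.683/1.70257 = 0.988504
γ = 1/√(1 − 0.988504²) = 6.61

γ ≈ 6.61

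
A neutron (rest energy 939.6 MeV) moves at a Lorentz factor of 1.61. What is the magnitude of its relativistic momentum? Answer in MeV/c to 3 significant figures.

β = √(1 − 1/γ²) = √(1 − 1/1.61²) = 0.78372
p = γβm₀c = 1.61 × 0.78372 × 939.6 MeV/c = 1190 MeV/c

p ≈ 1190 MeV/c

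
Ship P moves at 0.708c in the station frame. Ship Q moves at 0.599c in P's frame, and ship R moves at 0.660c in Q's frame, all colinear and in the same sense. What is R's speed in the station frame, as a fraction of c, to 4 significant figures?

Compose boost 2: (0.599 + 0.708)/(1 + 0.599×0.708) = 1.307/1.42409 = 0.917778
Compose boost 3: (0.660 + 0.917778)/(1 + 0.660×0.917778) = 1.57778/1.60573 = 0.9826

u ≈ 0.9826c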